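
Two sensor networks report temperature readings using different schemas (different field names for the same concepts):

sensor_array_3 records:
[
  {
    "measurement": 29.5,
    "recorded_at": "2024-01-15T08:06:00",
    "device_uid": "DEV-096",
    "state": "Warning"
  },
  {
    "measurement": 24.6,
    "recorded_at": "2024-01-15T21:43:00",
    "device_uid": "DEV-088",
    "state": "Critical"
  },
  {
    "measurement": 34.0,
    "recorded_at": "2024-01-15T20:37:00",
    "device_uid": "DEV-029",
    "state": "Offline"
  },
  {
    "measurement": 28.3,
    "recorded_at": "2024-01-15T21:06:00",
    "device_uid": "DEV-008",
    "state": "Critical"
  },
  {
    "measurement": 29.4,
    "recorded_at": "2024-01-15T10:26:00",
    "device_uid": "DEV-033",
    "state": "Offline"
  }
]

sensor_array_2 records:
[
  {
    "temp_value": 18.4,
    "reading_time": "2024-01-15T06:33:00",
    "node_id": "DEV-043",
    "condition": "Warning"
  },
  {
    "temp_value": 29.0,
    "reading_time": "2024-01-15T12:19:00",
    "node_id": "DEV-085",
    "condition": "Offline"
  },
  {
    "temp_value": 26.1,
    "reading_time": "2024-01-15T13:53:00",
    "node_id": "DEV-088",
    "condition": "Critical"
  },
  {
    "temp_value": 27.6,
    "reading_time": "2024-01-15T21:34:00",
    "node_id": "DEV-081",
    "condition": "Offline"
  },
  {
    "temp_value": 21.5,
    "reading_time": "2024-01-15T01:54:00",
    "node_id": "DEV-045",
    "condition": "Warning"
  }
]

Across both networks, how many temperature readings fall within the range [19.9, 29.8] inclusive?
8

Schema mapping: "measurement" (sensor_array_3) = "temp_value" (sensor_array_2) = temperature

Readings in [19.9, 29.8] from sensor_array_3: 4
Readings in [19.9, 29.8] from sensor_array_2: 4

Total count: 4 + 4 = 8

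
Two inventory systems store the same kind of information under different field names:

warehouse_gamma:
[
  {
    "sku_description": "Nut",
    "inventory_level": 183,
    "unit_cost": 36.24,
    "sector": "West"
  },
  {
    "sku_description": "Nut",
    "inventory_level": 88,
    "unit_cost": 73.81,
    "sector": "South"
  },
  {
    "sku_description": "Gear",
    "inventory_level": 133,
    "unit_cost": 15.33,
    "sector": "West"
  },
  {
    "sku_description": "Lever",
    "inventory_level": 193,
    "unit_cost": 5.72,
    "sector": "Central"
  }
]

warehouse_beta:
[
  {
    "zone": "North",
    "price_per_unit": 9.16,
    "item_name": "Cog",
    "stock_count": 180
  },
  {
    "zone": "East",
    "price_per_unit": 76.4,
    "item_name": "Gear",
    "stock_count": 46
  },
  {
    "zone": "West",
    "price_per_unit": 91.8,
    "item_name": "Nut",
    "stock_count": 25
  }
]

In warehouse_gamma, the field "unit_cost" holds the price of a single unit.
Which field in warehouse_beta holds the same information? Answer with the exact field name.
price_per_unit

In warehouse_gamma, "unit_cost" holds the price of a single unit.
The fields in warehouse_beta are: "zone", "price_per_unit", "item_name", "stock_count".
"price_per_unit" is the match: the name refers to the same concept and its values are decimal currency amounts (e.g. 9.16, 76.4).
The other fields ("zone", "item_name", "stock_count") hold different kinds of data.

So "unit_cost" in warehouse_gamma corresponds to "price_per_unit" in warehouse_beta.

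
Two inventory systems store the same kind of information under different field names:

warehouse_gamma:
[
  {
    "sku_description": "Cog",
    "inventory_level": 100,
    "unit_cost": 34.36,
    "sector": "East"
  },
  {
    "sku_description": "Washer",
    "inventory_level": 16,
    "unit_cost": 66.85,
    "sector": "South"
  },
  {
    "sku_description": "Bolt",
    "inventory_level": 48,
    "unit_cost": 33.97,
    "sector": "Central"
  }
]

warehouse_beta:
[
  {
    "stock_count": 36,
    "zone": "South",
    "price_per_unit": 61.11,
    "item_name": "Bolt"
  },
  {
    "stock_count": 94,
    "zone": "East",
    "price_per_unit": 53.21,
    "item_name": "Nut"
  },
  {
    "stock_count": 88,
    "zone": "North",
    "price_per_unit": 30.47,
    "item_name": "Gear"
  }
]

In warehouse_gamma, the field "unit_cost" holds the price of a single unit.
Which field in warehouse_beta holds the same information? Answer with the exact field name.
price_per_unit

In warehouse_gamma, "unit_cost" holds the price of a single unit.
The fields in warehouse_beta are: "stock_count", "zone", "price_per_unit", "item_name".
"price_per_unit" is the match: the name refers to the same concept and its values are decimal currency amounts (e.g. 61.11, 53.21).
The other fields ("stock_count", "zone", "item_name") hold different kinds of data.

So "unit_cost" in warehouse_gamma corresponds to "price_per_unit" in warehouse_beta.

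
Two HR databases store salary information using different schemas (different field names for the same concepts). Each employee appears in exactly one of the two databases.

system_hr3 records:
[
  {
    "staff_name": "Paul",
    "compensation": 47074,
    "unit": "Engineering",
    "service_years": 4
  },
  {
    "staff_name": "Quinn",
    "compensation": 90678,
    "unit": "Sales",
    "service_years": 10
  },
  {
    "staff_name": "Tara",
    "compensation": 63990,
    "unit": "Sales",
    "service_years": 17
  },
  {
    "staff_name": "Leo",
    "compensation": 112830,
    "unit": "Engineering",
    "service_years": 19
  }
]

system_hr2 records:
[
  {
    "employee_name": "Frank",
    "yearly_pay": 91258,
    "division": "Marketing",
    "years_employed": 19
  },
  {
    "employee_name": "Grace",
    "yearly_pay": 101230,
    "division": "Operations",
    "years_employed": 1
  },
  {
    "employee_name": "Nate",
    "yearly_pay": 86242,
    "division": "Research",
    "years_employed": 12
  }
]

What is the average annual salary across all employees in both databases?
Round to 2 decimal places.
84757.43

Schema mapping: "compensation" (system_hr3) = "yearly_pay" (system_hr2) = annual salary

All salaries: [47074, 90678, 63990, 112830, 91258, 101230, 86242]
Sum: 593302
Count: 7
Average: 593302 / 7 = 84757.43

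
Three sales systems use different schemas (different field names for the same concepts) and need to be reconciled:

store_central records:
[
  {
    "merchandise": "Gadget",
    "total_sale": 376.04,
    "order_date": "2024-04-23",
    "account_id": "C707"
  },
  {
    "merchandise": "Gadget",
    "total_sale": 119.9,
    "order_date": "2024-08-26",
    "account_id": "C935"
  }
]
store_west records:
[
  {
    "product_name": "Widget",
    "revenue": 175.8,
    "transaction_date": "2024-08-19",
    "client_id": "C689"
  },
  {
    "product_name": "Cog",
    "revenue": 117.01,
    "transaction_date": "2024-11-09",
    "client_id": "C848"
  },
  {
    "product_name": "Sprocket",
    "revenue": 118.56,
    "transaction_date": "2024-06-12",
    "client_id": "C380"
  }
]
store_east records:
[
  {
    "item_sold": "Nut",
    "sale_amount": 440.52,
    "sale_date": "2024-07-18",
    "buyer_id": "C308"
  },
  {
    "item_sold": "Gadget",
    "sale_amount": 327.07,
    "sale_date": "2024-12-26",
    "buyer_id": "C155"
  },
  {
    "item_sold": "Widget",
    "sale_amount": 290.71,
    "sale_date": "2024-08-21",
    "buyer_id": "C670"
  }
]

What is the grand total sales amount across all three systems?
1965.61

Schema reconciliation - all amount fields map to sale amount:

store_central (total_sale): 495.94
store_west (revenue): 411.37
store_east (sale_amount): 1058.3

Grand total: 1965.61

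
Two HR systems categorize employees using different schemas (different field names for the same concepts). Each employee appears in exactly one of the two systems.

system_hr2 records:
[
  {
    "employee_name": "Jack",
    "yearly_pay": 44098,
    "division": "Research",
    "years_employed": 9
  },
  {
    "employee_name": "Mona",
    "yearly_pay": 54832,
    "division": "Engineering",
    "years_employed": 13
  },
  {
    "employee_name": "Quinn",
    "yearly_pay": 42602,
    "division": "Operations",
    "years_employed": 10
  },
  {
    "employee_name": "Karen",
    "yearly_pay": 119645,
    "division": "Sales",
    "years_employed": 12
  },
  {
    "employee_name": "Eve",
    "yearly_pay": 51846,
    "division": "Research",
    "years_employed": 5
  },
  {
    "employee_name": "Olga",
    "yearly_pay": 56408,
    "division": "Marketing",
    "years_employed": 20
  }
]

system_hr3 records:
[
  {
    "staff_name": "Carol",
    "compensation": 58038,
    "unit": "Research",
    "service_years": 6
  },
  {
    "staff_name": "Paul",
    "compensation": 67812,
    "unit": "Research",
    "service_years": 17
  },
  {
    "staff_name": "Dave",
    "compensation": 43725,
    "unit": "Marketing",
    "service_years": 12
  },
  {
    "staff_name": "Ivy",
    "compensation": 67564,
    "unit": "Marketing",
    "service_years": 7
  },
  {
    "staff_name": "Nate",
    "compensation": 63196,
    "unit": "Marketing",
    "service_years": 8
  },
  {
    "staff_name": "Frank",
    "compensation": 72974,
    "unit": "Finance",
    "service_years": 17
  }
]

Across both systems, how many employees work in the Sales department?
1

Schema mapping: "division" (system_hr2) = "unit" (system_hr3) = department

Sales employees in system_hr2: 1
Sales employees in system_hr3: 0

Total in Sales: 1 + 0 = 1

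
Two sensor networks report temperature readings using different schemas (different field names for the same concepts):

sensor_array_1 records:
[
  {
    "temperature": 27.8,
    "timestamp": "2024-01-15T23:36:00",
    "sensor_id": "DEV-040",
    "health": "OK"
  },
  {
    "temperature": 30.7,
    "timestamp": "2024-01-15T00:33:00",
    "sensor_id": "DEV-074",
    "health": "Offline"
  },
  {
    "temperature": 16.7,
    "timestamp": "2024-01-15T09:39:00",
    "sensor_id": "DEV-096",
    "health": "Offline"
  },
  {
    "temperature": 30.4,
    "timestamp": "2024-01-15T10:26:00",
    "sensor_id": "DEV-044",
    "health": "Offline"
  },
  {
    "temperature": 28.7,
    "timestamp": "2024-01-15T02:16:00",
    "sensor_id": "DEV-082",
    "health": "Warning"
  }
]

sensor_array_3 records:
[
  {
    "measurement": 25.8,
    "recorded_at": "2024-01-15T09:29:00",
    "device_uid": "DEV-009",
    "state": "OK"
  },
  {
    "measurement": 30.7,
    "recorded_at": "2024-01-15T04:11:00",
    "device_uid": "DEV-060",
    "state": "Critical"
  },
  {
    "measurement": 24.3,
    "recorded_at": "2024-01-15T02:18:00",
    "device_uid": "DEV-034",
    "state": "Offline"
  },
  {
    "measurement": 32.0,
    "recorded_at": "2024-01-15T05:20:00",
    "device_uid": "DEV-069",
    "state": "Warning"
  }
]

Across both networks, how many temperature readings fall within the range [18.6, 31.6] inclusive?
7

Schema mapping: "temperature" (sensor_array_1) = "measurement" (sensor_array_3) = temperature

Readings in [18.6, 31.6] from sensor_array_1: 4
Readings in [18.6, 31.6] from sensor_array_3: 3

Total count: 4 + 3 = 7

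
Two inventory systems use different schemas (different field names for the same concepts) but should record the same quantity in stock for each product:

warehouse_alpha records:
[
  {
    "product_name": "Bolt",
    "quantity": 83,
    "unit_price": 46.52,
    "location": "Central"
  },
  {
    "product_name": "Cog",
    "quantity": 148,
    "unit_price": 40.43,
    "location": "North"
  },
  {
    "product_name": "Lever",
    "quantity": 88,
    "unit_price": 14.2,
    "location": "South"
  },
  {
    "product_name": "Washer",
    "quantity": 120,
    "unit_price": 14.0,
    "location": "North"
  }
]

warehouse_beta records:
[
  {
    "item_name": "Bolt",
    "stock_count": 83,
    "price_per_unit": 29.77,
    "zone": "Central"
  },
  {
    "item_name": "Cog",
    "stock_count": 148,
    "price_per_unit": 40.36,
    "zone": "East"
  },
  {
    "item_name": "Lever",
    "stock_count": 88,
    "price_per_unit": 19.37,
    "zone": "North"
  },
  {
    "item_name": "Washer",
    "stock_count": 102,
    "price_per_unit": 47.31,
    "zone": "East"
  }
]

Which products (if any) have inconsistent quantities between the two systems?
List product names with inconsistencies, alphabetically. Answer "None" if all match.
Washer

Schema mappings:
- "product_name" (warehouse_alpha) = "item_name" (warehouse_beta) = product name
- "quantity" (warehouse_alpha) = "stock_count" (warehouse_beta) = quantity

Comparison:
  Bolt: 83 vs 83 - MATCH
  Cog: 148 vs 148 - MATCH
  Lever: 88 vs 88 - MATCH
  Washer: 120 vs 102 - MISMATCH

Products with inconsistencies: Washer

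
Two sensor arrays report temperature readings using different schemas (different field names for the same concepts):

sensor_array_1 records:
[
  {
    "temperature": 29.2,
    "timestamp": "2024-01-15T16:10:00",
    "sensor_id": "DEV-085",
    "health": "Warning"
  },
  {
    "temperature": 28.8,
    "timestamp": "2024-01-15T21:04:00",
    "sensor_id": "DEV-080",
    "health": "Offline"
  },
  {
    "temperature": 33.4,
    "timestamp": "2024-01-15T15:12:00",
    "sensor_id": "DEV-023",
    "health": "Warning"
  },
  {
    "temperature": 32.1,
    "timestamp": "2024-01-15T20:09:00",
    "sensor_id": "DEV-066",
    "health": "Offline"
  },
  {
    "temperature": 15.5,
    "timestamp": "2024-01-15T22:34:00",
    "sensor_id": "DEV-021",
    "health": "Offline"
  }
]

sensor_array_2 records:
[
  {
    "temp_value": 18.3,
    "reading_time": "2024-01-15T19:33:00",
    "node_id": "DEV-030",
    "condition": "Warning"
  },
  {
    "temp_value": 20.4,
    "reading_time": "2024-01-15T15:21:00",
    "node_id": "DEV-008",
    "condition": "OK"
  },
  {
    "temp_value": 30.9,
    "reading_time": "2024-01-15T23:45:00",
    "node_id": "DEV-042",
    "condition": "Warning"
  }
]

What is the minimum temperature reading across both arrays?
15.5

Schema mapping: "temperature" (sensor_array_1) = "temp_value" (sensor_array_2) = temperature reading

Minimum in sensor_array_1: 15.5
Minimum in sensor_array_2: 18.3

Overall minimum: min(15.5, 18.3) = 15.5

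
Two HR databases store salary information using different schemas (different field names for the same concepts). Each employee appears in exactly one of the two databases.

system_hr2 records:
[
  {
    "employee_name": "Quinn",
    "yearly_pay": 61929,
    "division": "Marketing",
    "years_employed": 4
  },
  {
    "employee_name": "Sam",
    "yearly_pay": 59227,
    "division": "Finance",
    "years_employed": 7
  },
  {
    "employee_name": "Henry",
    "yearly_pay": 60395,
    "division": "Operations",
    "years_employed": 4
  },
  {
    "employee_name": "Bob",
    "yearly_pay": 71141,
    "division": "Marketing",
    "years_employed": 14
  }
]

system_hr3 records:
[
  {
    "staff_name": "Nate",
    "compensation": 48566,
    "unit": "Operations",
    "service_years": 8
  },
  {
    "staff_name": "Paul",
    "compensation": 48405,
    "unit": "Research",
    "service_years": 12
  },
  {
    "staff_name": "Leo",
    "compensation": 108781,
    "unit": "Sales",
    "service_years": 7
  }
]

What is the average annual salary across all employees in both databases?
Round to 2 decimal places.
65492.00

Schema mapping: "yearly_pay" (system_hr2) = "compensation" (system_hr3) = annual salary

All salaries: [61929, 59227, 60395, 71141, 48566, 48405, 108781]
Sum: 458444
Count: 7
Average: 458444 / 7 = 65492.00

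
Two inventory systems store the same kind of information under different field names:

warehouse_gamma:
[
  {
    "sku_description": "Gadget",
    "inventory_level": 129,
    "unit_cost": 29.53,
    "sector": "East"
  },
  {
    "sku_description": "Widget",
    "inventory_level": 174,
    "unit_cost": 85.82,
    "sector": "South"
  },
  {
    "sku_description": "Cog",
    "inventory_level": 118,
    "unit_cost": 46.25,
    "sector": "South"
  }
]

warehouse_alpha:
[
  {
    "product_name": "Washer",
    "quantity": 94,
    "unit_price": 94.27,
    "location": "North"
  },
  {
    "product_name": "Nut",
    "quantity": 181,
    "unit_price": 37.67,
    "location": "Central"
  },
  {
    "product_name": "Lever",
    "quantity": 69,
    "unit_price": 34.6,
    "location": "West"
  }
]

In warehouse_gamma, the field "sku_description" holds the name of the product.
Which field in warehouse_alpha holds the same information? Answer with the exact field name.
product_name

In warehouse_gamma, "sku_description" holds the name of the product.
The fields in warehouse_alpha are: "product_name", "quantity", "unit_price", "location".
"product_name" is the match: the name refers to the same concept and its values are product-name strings (e.g. 'Lever', 'Nut').
The other fields ("quantity", "unit_price", "location") hold different kinds of data.

So "sku_description" in warehouse_gamma corresponds to "product_name" in warehouse_alpha.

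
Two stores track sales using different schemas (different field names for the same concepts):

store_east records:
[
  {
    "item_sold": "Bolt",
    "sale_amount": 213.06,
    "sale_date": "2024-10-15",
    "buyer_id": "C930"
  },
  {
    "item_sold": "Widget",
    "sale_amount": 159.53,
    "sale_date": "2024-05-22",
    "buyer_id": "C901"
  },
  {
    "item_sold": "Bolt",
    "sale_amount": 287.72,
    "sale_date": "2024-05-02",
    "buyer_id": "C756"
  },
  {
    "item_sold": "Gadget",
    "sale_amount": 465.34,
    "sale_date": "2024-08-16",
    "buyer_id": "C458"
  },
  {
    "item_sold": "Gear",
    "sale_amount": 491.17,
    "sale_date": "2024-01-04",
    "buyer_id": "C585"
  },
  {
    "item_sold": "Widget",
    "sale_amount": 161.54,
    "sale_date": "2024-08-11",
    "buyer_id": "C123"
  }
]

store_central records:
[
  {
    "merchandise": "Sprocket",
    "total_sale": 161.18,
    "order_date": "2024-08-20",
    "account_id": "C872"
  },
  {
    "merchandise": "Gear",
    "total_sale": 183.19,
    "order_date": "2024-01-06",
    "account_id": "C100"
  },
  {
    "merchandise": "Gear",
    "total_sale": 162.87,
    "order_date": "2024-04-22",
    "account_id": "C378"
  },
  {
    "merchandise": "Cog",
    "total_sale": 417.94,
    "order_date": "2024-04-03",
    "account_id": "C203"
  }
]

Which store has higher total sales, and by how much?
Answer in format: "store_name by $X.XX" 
store_east by $853.18

Schema mapping: "sale_amount" (store_east) = "total_sale" (store_central) = sale amount

Total for store_east: 1778.36
Total for store_central: 925.18

Difference: |1778.36 - 925.18| = 853.18
store_east has higher sales by $853.18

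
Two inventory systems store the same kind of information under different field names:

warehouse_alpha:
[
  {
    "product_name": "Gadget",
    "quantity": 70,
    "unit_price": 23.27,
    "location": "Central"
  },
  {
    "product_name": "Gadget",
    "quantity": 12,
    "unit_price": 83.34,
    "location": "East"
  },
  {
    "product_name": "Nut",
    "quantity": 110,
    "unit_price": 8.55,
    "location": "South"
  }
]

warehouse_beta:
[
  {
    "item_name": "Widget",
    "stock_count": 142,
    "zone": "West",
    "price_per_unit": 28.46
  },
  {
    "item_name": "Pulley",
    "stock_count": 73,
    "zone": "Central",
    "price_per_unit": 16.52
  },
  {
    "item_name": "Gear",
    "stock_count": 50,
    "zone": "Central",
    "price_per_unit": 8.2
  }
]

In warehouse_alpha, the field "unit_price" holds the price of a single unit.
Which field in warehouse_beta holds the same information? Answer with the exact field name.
price_per_unit

In warehouse_alpha, "unit_price" holds the price of a single unit.
The fields in warehouse_beta are: "item_name", "stock_count", "zone", "price_per_unit".
"price_per_unit" is the match: the name refers to the same concept and its values are decimal currency amounts (e.g. 28.46, 16.52).
The other fields ("item_name", "stock_count", "zone") hold different kinds of data.

So "unit_price" in warehouse_alpha corresponds to "price_per_unit" in warehouse_beta.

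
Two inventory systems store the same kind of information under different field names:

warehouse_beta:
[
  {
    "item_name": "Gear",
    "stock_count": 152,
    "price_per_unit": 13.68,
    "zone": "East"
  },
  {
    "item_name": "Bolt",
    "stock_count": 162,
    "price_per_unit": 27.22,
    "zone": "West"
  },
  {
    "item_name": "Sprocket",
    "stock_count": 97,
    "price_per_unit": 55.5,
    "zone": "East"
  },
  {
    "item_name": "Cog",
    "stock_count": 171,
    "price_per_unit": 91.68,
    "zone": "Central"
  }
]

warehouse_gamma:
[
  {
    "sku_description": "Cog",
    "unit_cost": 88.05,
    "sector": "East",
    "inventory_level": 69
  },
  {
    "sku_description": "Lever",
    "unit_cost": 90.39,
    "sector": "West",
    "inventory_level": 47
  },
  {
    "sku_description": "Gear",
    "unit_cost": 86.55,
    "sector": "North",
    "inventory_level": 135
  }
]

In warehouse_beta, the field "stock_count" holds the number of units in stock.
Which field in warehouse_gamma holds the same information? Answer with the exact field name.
inventory_level

In warehouse_beta, "stock_count" holds the number of units in stock.
The fields in warehouse_gamma are: "sku_description", "unit_cost", "sector", "inventory_level".
"inventory_level" is the match: the name refers to the same concept and its values are whole-number counts (e.g. 69, 47).
The other fields ("sku_description", "unit_cost", "sector") hold different kinds of data.

So "stock_count" in warehouse_beta corresponds to "inventory_level" in warehouse_gamma.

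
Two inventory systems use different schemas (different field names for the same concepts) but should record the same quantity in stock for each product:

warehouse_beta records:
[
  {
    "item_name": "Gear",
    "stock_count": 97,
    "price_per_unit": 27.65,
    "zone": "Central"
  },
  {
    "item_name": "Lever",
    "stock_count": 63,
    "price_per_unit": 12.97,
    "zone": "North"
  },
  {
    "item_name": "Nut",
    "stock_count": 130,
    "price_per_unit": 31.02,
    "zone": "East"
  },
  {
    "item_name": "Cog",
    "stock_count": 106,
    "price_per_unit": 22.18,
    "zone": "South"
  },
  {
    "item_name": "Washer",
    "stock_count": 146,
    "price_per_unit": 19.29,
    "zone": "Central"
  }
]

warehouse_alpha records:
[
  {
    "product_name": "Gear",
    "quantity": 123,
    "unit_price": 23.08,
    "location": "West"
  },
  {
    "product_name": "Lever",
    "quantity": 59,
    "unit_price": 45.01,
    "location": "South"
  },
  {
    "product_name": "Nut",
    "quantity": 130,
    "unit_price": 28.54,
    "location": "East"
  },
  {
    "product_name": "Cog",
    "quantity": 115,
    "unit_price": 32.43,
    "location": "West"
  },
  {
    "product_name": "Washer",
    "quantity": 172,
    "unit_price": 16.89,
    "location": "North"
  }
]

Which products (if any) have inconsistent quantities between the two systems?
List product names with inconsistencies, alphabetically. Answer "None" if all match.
Cog, Gear, Lever, Washer

Schema mappings:
- "item_name" (warehouse_beta) = "product_name" (warehouse_alpha) = product name
- "stock_count" (warehouse_beta) = "quantity" (warehouse_alpha) = quantity

Comparison:
  Gear: 97 vs 123 - MISMATCH
  Lever: 63 vs 59 - MISMATCH
  Nut: 130 vs 130 - MATCH
  Cog: 106 vs 115 - MISMATCH
  Washer: 146 vs 172 - MISMATCH

Products with inconsistencies: Cog, Gear, Lever, Washer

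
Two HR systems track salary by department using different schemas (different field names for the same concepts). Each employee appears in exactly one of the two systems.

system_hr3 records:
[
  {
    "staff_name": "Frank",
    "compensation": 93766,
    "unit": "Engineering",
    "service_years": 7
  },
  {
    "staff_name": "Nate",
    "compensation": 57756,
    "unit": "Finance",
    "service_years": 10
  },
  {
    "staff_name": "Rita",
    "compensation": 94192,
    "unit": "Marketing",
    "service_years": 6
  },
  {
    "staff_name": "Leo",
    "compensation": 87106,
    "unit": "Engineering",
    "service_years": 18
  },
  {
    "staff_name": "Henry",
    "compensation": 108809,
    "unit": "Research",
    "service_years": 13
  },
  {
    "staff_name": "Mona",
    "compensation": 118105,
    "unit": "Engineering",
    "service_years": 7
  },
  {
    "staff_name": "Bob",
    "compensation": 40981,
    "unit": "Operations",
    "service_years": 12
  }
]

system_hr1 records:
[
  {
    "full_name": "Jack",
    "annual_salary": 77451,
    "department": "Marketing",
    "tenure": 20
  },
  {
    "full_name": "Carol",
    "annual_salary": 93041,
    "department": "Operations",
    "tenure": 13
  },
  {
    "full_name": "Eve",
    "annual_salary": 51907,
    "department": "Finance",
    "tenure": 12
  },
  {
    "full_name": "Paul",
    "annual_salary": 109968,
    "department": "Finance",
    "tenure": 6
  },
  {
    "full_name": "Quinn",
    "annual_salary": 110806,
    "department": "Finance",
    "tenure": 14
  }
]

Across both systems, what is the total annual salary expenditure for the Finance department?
330437

Schema mappings:
- "unit" (system_hr3) = "department" (system_hr1) = department
- "compensation" (system_hr3) = "annual_salary" (system_hr1) = salary

Finance salaries from system_hr3: 57756
Finance salaries from system_hr1: 272681

Total: 57756 + 272681 = 330437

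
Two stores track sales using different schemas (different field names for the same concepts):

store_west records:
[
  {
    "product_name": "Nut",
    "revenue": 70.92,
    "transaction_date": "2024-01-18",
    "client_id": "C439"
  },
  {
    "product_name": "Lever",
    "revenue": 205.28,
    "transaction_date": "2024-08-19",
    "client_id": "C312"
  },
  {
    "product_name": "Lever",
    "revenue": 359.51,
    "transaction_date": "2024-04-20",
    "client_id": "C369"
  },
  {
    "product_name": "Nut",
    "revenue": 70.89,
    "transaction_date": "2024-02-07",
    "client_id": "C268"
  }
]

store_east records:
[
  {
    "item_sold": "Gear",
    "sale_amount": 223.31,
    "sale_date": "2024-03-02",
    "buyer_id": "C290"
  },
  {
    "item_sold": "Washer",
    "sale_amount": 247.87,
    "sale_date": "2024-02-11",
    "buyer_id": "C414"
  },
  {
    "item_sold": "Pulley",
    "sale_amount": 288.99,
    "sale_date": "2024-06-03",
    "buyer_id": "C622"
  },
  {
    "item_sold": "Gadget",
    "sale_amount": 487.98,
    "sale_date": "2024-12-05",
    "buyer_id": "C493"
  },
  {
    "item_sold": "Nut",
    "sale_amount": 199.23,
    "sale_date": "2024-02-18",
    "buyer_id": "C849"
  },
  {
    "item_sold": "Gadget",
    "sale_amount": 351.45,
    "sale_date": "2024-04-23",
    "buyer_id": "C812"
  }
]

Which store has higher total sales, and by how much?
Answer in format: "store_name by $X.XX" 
store_east by $1092.23

Schema mapping: "revenue" (store_west) = "sale_amount" (store_east) = sale amount

Total for store_west: 706.60
Total for store_east: 1798.83

Difference: |706.60 - 1798.83| = 1092.23
store_east has higher sales by $1092.23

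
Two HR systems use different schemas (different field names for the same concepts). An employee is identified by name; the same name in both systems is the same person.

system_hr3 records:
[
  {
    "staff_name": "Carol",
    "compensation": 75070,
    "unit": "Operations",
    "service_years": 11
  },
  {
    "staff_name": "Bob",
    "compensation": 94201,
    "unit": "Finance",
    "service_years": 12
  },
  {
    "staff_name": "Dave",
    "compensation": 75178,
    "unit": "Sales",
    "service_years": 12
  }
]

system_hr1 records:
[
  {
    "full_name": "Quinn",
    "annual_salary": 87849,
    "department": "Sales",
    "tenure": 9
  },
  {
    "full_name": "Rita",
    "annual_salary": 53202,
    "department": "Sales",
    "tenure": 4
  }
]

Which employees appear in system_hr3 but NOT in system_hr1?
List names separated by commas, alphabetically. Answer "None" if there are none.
Bob, Carol, Dave

Schema mapping: "staff_name" (system_hr3) = "full_name" (system_hr1) = employee name

Names in system_hr3: ['Bob', 'Carol', 'Dave']
Names in system_hr1: ['Quinn', 'Rita']

In system_hr3 but not system_hr1: ['Bob', 'Carol', 'Dave']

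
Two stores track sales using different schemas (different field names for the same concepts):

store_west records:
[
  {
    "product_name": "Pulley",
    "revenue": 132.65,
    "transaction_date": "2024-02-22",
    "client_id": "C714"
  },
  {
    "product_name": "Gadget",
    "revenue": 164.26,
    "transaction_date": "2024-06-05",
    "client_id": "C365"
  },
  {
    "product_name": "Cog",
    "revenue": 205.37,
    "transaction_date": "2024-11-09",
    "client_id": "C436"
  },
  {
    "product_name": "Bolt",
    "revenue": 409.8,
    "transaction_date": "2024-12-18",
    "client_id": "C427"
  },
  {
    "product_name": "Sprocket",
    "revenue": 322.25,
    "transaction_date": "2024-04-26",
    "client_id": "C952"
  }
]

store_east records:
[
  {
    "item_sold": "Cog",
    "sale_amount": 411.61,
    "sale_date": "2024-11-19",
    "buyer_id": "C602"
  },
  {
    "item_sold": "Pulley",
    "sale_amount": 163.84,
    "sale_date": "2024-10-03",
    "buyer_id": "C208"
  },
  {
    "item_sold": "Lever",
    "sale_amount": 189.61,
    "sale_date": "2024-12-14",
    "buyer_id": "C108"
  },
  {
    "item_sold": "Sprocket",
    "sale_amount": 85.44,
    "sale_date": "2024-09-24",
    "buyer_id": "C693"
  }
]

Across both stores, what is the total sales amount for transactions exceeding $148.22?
1866.74

Schema mapping: "revenue" (store_west) = "sale_amount" (store_east) = sale amount

Sum of sales > $148.22 in store_west: 1101.68
Sum of sales > $148.22 in store_east: 765.06

Total: 1101.68 + 765.06 = 1866.74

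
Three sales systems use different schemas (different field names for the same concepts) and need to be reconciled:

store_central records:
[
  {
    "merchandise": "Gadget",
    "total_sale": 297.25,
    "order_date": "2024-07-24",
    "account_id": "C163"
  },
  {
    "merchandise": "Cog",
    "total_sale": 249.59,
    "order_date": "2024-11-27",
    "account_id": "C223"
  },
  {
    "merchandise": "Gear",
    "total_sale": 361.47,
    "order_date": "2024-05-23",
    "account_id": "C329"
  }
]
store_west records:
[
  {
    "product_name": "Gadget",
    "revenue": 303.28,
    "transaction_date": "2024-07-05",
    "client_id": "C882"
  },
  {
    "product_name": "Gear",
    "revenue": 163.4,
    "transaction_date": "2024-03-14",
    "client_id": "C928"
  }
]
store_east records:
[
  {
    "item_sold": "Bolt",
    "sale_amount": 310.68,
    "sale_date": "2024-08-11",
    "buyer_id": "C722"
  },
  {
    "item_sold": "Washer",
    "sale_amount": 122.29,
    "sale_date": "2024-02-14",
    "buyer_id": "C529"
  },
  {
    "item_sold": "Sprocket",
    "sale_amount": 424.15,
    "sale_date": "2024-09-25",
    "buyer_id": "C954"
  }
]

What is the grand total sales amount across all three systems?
2232.11

Schema reconciliation - all amount fields map to sale amount:

store_central (total_sale): 908.31
store_west (revenue): 466.68
store_east (sale_amount): 857.12

Grand total: 2232.11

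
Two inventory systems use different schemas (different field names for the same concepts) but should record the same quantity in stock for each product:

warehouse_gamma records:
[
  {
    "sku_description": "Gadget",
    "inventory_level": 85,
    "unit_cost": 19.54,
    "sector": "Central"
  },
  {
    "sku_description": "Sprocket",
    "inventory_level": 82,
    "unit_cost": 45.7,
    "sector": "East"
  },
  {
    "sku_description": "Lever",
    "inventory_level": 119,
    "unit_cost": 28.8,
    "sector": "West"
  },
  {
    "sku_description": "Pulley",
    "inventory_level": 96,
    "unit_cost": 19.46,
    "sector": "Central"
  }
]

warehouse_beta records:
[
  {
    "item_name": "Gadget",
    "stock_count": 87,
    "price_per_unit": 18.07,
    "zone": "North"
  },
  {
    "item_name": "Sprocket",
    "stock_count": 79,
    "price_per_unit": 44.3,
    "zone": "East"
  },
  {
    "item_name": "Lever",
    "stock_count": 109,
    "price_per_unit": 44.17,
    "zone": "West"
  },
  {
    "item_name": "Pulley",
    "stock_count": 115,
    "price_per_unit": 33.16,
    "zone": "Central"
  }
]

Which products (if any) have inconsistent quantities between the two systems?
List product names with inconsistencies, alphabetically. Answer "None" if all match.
Gadget, Lever, Pulley, Sprocket

Schema mappings:
- "sku_description" (warehouse_gamma) = "item_name" (warehouse_beta) = product name
- "inventory_level" (warehouse_gamma) = "stock_count" (warehouse_beta) = quantity

Comparison:
  Gadget: 85 vs 87 - MISMATCH
  Sprocket: 82 vs 79 - MISMATCH
  Lever: 119 vs 109 - MISMATCH
  Pulley: 96 vs 115 - MISMATCH

Products with inconsistencies: Gadget, Lever, Pulley, Sprocket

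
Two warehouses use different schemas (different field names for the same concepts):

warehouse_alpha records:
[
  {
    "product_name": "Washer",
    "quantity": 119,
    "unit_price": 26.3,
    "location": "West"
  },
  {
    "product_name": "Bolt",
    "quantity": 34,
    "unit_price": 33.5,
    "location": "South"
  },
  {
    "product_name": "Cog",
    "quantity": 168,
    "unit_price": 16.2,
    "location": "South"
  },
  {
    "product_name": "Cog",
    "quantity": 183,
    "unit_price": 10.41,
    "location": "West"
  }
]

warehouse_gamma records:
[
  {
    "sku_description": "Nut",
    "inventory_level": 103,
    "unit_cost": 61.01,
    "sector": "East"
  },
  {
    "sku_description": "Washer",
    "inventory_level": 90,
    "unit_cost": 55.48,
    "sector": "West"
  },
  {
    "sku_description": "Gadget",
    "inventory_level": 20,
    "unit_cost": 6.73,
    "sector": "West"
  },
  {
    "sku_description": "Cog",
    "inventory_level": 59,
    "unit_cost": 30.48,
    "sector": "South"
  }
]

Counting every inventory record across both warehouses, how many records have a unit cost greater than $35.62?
2

Schema mapping: "unit_price" (warehouse_alpha) = "unit_cost" (warehouse_gamma) = unit cost

Records > $35.62 in warehouse_alpha: 0
Records > $35.62 in warehouse_gamma: 2

Total count: 0 + 2 = 2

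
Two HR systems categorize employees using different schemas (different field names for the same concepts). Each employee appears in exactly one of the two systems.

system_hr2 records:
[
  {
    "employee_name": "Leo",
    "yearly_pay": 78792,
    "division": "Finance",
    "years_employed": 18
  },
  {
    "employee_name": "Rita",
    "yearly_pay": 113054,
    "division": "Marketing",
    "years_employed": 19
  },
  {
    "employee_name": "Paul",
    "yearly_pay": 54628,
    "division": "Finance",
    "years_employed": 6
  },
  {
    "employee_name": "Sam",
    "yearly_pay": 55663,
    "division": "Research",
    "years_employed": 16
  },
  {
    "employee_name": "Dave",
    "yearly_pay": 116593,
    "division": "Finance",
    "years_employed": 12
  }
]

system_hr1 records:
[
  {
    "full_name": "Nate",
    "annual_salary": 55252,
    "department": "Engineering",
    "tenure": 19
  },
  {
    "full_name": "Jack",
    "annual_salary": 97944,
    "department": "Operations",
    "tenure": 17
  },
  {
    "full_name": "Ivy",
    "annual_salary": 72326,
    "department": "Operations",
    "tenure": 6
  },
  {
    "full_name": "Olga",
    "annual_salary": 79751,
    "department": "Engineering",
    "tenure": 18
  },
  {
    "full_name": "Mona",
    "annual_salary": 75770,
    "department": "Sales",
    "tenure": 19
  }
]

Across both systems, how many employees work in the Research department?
1

Schema mapping: "division" (system_hr2) = "department" (system_hr1) = department

Research employees in system_hr2: 1
Research employees in system_hr1: 0

Total in Research: 1 + 0 = 1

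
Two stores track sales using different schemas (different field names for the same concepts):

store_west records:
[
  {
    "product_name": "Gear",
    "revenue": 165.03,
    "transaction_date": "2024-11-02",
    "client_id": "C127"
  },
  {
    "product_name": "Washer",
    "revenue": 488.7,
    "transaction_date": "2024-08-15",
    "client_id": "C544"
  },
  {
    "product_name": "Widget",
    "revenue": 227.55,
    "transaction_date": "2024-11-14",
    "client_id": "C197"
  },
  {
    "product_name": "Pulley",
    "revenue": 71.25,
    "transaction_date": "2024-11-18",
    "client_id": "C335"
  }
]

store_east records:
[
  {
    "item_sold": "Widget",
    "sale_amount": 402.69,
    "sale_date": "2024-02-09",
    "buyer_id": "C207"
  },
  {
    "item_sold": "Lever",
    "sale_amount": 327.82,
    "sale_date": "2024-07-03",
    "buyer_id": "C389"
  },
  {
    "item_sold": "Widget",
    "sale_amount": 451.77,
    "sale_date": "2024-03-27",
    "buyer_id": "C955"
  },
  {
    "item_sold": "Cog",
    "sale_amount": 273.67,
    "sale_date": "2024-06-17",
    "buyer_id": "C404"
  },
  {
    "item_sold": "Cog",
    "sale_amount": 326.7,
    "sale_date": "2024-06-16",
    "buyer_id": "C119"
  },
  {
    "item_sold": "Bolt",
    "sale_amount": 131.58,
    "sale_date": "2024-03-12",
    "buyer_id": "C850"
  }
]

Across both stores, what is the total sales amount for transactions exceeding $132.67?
2663.93

Schema mapping: "revenue" (store_west) = "sale_amount" (store_east) = sale amount

Sum of sales > $132.67 in store_west: 881.28
Sum of sales > $132.67 in store_east: 1782.65

Total: 881.28 + 1782.65 = 2663.93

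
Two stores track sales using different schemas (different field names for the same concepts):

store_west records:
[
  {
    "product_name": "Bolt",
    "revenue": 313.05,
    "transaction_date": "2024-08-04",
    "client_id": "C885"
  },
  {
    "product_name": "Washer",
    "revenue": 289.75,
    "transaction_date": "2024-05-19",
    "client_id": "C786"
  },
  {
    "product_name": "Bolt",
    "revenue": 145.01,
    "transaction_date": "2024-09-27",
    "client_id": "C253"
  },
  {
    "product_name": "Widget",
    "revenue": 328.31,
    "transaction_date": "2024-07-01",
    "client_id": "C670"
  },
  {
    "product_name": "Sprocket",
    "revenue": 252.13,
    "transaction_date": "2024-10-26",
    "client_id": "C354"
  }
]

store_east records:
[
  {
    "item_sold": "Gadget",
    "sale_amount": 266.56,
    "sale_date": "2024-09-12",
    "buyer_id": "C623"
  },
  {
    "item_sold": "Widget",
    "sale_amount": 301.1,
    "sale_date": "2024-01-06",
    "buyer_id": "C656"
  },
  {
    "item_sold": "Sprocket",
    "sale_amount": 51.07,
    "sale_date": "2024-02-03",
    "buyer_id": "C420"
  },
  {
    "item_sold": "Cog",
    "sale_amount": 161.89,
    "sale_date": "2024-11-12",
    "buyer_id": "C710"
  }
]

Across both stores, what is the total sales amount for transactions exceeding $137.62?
2057.8

Schema mapping: "revenue" (store_west) = "sale_amount" (store_east) = sale amount

Sum of sales > $137.62 in store_west: 1328.25
Sum of sales > $137.62 in store_east: 729.55

Total: 1328.25 + 729.55 = 2057.8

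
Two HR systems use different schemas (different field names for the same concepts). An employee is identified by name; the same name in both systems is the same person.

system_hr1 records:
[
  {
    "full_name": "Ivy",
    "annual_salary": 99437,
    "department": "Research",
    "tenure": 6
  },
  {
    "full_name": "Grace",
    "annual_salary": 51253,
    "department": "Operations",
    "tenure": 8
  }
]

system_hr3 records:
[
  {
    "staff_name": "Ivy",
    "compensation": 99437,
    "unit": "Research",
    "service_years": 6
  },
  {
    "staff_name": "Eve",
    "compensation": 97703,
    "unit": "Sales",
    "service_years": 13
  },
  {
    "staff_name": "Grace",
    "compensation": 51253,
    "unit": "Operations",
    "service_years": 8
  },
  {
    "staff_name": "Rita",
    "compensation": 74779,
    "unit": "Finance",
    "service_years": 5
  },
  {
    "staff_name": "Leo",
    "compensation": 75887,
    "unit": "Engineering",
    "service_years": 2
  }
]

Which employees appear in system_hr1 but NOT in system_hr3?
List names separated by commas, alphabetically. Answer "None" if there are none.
None

Schema mapping: "full_name" (system_hr1) = "staff_name" (system_hr3) = employee name

Names in system_hr1: ['Grace', 'Ivy']
Names in system_hr3: ['Eve', 'Grace', 'Ivy', 'Leo', 'Rita']

In system_hr1 but not system_hr3: None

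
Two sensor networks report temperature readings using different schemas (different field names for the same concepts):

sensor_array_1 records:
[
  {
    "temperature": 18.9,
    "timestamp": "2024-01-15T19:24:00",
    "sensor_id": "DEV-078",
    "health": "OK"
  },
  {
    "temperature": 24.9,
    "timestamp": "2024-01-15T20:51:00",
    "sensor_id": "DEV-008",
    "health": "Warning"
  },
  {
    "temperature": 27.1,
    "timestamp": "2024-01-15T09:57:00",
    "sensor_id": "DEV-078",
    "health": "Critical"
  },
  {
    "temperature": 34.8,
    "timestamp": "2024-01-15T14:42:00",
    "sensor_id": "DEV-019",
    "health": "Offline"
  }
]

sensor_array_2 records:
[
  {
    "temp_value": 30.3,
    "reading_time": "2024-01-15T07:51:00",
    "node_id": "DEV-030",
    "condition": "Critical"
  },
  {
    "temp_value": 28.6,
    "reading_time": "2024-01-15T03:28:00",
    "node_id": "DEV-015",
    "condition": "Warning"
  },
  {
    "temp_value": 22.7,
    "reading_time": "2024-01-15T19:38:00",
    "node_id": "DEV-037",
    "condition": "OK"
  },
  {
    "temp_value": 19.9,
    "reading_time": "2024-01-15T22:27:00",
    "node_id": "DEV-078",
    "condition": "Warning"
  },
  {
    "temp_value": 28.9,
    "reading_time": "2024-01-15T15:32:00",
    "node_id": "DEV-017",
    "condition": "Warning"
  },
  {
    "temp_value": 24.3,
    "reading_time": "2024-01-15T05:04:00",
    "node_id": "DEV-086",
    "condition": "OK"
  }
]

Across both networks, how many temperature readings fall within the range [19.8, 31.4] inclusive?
8

Schema mapping: "temperature" (sensor_array_1) = "temp_value" (sensor_array_2) = temperature

Readings in [19.8, 31.4] from sensor_array_1: 2
Readings in [19.8, 31.4] from sensor_array_2: 6

Total count: 2 + 6 = 8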